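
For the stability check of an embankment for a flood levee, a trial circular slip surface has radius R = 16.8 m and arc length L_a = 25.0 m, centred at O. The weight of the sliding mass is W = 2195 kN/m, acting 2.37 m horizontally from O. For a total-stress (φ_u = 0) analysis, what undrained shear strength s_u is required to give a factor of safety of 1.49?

FS = s_u·L_a·R / (W·d), so s_u = FS·W·d / (L_a·R).
s_u = 1.49·2195·2.37 / (25.00·16.8) = 7751.2 / 420.00 = 18.46 kPa

s_u = 18.5 kPa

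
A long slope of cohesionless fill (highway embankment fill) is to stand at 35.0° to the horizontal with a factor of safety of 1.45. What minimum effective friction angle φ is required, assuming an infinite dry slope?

FS = tanφ/tanβ ⇒ tanφ = FS · tanβ = 1.45 · tan35.0° = 1.0153
φ = arctan(1.0153) = 45.44°

φ = 45.4°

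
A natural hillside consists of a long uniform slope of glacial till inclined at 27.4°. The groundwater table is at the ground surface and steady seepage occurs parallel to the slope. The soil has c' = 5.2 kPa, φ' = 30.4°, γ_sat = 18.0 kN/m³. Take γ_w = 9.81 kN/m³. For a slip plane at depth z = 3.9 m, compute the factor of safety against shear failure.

With seepage parallel to the slope and the water table at the surface, the effective normal stress on the slip plane uses the buoyant unit weight γ' = γ_sat − γ_w while the driving shear stress uses γ_sat:
FS = [c' + γ' z cos²β tanφ'] / [γ_sat z sinβ cosβ]
γ' = 18.0 − 9.81 = 8.19 kN/m³
Numerator = 5.2 + 8.19·3.9·cos²27.4°·tan30.4° = 5.2 + 8.19·3.9·0.7882·0.5867 = 19.971 kPa
Denominator = 18.0·3.9·sin27.4°·cos27.4° = 18.0·3.9·0.4602·0.8878 = 28.682 kPa
FS = 19.971 / 28.682 = 0.696

FS = 0.70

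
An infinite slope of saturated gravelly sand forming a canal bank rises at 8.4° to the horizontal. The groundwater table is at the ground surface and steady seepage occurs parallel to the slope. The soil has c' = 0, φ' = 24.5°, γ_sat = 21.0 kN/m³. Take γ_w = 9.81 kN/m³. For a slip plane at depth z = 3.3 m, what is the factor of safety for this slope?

With seepage parallel to the slope and the water table at the surface, the effective normal stress on the slip plane uses the buoyant unit weight γ' = γ_sat − γ_w while the driving shear stress uses γ_sat:
FS = [c' + γ' z cos²β tanφ'] / [γ_sat z sinβ cosβ]
(For c' = 0 this reduces to FS = (γ'/γ_sat)·tanφ'/tanβ.)
γ' = 21.0 − 9.81 = 11.19 kN/m³
Numerator = 0.0 + 11.19·3.3·cos²8.4°·tan24.5° = 0.0 + 11.19·3.3·0.9787·0.4557 = 16.469 kPa
Denominator = 21.0·3.3·sin8.4°·cos8.4° = 21.0·3.3·0.1461·0.9893 = 10.015 kPa
FS = 16.469 / 10.015 = 1.644

FS = 1.64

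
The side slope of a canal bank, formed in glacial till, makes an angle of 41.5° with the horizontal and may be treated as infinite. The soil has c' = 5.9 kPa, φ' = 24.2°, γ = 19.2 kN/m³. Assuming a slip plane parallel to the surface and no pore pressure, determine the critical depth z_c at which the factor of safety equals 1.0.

z_c = 1.26 m

Setting FS = 1.00 in FS = [c' + γz cos²β tanφ'] / [γz sinβ cosβ] and solving for z:
z = c' / [γ cosβ (FS·sinβ − cosβ·tanφ')]
  = 5.9 / [19.2·cos41.5°·(1.00·sin41.5° − cos41.5°·tan24.2°)]
  = 5.9 / [19.2·0.7490·(1.00·0.6626 − 0.7490·0.4494)]
  = 5.9 / 4.6882 = 1.258 m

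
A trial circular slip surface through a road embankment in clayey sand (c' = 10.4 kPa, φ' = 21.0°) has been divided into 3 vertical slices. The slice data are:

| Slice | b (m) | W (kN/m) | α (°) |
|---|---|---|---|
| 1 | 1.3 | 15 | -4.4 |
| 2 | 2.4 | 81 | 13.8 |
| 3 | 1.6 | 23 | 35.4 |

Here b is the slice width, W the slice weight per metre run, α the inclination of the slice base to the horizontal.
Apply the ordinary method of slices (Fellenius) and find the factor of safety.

FS = 3.26

Ordinary method of slices: FS = Σ[c'·Δl_i + (W_i cosα_i)·tanφ'] / Σ W_i sinα_i, with Δl_i = b_i / cosα_i.
Slice 1: Δl = 1.3/cos(-4.4°) = 1.304 m; N'_1 = 15·cos(-4.4°) = 15.0; c'Δl = 13.56; W sinα = -1.2
Slice 2: Δl = 2.4/cos13.8° = 2.471 m; N'_2 = 81·cos13.8° = 78.7; c'Δl = 25.70; W sinα = 19.3
Slice 3: Δl = 1.6/cos35.4° = 1.963 m; N'_3 = 23·cos35.4° = 18.7; c'Δl = 20.41; W sinα = 13.3
Σc'Δl = 59.7 kN/m; ΣN' = 112.4 kN/m; ΣW sinα = 31.5 kN/m
Resisting = 59.7 + 112.4·tan21.0° = 59.7 + 43.1 = 102.8 kN/m
FS = 102.8 / 31.5 = 3.264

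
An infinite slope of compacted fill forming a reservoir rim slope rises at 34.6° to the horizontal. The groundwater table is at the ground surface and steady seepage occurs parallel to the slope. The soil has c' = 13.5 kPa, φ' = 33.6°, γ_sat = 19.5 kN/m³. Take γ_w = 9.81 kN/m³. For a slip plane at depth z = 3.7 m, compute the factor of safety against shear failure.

With seepage parallel to the slope and the water table at the surface, the effective normal stress on the slip plane uses the buoyant unit weight γ' = γ_sat − γ_w while the driving shear stress uses γ_sat:
FS = [c' + γ' z cos²β tanφ'] / [γ_sat z sinβ cosβ]
γ' = 19.5 − 9.81 = 9.69 kN/m³
Numerator = 13.5 + 9.69·3.7·cos²34.6°·tan33.6° = 13.5 + 9.69·3.7·0.6776·0.6644 = 29.640 kPa
Denominator = 19.5·3.7·sin34.6°·cos34.6° = 19.5·3.7·0.5678·0.8231 = 33.724 kPa
FS = 29.640 / 33.724 = 0.879

FS = 0.88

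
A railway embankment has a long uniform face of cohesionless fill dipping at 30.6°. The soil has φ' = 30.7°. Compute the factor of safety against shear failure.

For a dry cohesionless infinite slope the factor of safety is FS = tanφ' / tanβ.
FS = tan30.7° / tan30.6° = 0.5938 / 0.5914 = 1.004

FS = 1.00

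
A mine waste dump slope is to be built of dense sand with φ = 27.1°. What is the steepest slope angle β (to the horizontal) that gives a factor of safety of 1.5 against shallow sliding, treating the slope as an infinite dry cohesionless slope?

For an infinite dry cohesionless slope FS = tanφ/tanβ, so tanβ = tanφ / FS.
tanβ = tan27.1° / 1.5 = 0.5117 / 1.5 = 0.3412
β = arctan(0.3412) = 18.84°

β = 18.8°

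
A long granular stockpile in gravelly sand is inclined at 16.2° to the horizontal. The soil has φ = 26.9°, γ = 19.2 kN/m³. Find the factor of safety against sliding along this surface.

For a dry cohesionless infinite slope the factor of safety is FS = tanφ / tanβ.
FS = tan26.9° / tan16.2° = 0.5073 / 0.2905 = 1.746

FS = 1.75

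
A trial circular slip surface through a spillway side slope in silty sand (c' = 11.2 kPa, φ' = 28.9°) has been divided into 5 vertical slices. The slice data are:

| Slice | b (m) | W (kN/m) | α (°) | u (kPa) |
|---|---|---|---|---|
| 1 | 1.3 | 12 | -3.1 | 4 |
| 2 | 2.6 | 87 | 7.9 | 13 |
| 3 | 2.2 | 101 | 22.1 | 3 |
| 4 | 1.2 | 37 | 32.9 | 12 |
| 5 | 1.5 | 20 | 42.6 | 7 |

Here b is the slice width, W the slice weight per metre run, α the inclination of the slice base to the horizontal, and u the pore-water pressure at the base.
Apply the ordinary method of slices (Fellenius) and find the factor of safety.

FS = 2.38

Ordinary method of slices: FS = Σ[c'·Δl_i + (W_i cosα_i − u_i·Δl_i)·tanφ'] / Σ W_i sinα_i, with Δl_i = b_i / cosα_i.
Slice 1: Δl = 1.3/cos(-3.1°) = 1.302 m; N'_1 = 12·cos(-3.1°) − 4·1.302 = 6.8; c'Δl = 14.58; W sinα = -0.6
Slice 2: Δl = 2.6/cos7.9° = 2.625 m; N'_2 = 87·cos7.9° − 13·2.625 = 52.1; c'Δl = 29.40; W sinα = 12.0
Slice 3: Δl = 2.2/cos22.1° = 2.374 m; N'_3 = 101·cos22.1° − 3·2.374 = 86.5; c'Δl = 26.59; W sinα = 38.0
Slice 4: Δl = 1.2/cos32.9° = 1.429 m; N'_4 = 37·cos32.9° − 12·1.429 = 13.9; c'Δl = 16.01; W sinα = 20.1
Slice 5: Δl = 1.5/cos42.6° = 2.038 m; N'_5 = 20·cos42.6° − 7·2.038 = 0.5; c'Δl = 22.82; W sinα = 13.5
Σc'Δl = 109.4 kN/m; ΣN' = 159.7 kN/m; ΣW sinα = 82.9 kN/m
Resisting = 109.4 + 159.7·tan28.9° = 109.4 + 88.1 = 197.5 kN/m
FS = 197.5 / 82.9 = 2.382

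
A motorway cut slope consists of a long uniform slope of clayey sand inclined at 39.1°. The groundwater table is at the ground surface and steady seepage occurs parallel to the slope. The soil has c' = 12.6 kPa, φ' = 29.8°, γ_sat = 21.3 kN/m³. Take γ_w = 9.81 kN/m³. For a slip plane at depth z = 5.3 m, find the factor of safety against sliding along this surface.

FS = 0.61

With seepage parallel to the slope and the water table at the surface, the effective normal stress on the slip plane uses the buoyant unit weight γ' = γ_sat − γ_w while the driving shear stress uses γ_sat:
FS = [c' + γ' z cos²β tanφ'] / [γ_sat z sinβ cosβ]
γ' = 21.3 − 9.81 = 11.49 kN/m³
Numerator = 12.6 + 11.49·5.3·cos²39.1°·tan29.8° = 12.6 + 11.49·5.3·0.6022·0.5727 = 33.604 kPa
Denominator = 21.3·5.3·sin39.1°·cos39.1° = 21.3·5.3·0.6307·0.7760 = 55.252 kPa
FS = 33.604 / 55.252 = 0.608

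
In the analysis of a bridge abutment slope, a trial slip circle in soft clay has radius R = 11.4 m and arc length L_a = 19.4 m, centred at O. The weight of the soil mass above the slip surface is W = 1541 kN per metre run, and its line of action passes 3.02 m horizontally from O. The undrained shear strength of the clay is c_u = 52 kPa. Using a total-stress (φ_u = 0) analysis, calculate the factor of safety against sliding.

Taking moments about the centre O, the resisting moment is provided by the undrained shear strength acting along the arc:
M_R = c_u·L_a·R = 52·19.40·11.4 = 11500.3 kN·m/m
M_D = W·d = 1541·3.02 = 4653.8 kN·m/m
FS = M_R / M_D = 11500.3 / 4653.8 = 2.471

FS = 2.47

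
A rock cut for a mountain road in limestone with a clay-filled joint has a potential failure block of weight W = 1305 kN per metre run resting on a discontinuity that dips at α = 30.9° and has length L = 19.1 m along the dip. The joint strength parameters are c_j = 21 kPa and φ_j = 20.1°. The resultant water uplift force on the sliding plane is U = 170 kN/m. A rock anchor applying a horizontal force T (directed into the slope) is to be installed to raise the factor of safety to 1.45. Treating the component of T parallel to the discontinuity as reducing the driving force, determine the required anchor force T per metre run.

Resolving forces along and normal to the sliding plane, with the horizontal anchor force T adding T·sinα to the effective normal force and T·cosα acting up the plane against the driving force:
FS = [c_jL + (W cosα − U + T sinα) tanφ_j] / [W sinα − T cosα]
Without the anchor: N' = 949.8 kN/m, driving T_d = 670.2 kN/m, resisting R = 21·19.1 + 949.8·tan20.1° = 748.7 kN/m, FS = 1.12.
Setting FS = 1.45 and solving for T:
1.45·(670.2 − T cos30.9°) = 748.7 + T sin30.9°·tan20.1°
T·(sin30.9°·tan20.1° + 1.45·cos30.9°) = 1.45·670.2 − 748.7
T·(0.5135·0.3659 + 1.45·0.8581) = 971.7 − 748.7 = 223.1
T·1.4321 = 223.1
T = 155.8 kN/m

T = 156 kN/m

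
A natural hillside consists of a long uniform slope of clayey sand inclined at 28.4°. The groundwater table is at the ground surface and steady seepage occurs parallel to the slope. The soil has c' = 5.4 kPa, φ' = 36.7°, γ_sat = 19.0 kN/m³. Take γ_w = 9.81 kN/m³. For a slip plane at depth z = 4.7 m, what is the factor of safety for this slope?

FS = 0.81

With seepage parallel to the slope and the water table at the surface, the effective normal stress on the slip plane uses the buoyant unit weight γ' = γ_sat − γ_w while the driving shear stress uses γ_sat:
FS = [c' + γ' z cos²β tanφ'] / [γ_sat z sinβ cosβ]
γ' = 19.0 − 9.81 = 9.19 kN/m³
Numerator = 5.4 + 9.19·4.7·cos²28.4°·tan36.7° = 5.4 + 9.19·4.7·0.7738·0.7454 = 30.312 kPa
Denominator = 19.0·4.7·sin28.4°·cos28.4° = 19.0·4.7·0.4756·0.8796 = 37.362 kPa
FS = 30.312 / 37.362 = 0.811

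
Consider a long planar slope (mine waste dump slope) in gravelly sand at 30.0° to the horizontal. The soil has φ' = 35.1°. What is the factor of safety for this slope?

FS = 1.22

For a dry cohesionless infinite slope the factor of safety is FS = tanφ' / tanβ.
FS = tan35.1° / tan30.0° = 0.7028 / 0.5774 = 1.217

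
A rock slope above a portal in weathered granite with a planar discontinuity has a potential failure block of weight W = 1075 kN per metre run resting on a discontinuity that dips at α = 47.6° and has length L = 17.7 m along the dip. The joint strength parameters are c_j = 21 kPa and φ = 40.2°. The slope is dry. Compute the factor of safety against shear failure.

Resolving the block weight along and normal to the plane and applying the Mohr–Coulomb strength on the joint:
N' = W cosα = 1075·cos47.6° = 724.9 kN/m
Driving force T = W sinα = 1075·sin47.6° = 793.8 kN/m
Resisting force R = c_j·L + N'·tanφ = 21·17.7 + 724.9·tan40.2° = 371.7 + 612.6 = 984.3 kN/m
FS = R / T = 984.3 / 793.8 = 1.240

FS = 1.24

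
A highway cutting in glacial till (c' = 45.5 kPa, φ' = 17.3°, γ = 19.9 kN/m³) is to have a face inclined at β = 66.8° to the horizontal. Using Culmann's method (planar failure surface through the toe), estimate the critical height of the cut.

H_c = 22.89 m

Culmann's analysis gives the critical failure plane at α_cr = (β + φ')/2 = (66.8 + 17.3)/2 = 42.0°, and the critical height
H_c = (4c'/γ) · sinβ cosφ' / [1 − cos(β − φ')]
    = (4·45.5/19.9) · sin66.8°·cos17.3° / [1 − cos(49.5°)]
    = 9.146 · 0.9191·0.9548 / [1 − 0.6494]
    = 9.146 · 0.8776 / 0.3506
    = 22.89 m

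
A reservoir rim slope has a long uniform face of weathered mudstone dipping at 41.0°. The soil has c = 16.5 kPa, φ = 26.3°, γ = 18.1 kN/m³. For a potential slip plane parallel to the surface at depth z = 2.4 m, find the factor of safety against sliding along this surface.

FS = 1.34

For an infinite slope with a slip plane parallel to the surface (no pore pressure): FS = [c + γz cos²β tanφ] / [γz sinβ cosβ].
γz = 18.1·2.4 = 43.44 kN/m²
Numerator = 16.5 + 43.44·cos²41.0°·tan26.3° = 16.5 + 43.44·0.5696·0.4942 = 28.729 kPa
Denominator = 43.44·sin41.0°·cos41.0° = 43.44·0.6561·0.7547 = 21.509 kPa
FS = 28.729 / 21.509 = 1.336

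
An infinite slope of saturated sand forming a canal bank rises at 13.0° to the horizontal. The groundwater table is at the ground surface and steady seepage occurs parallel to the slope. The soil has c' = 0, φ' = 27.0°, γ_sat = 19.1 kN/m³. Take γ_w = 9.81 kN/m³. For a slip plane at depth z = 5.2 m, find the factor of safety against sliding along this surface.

FS = 1.07

With seepage parallel to the slope and the water table at the surface, the effective normal stress on the slip plane uses the buoyant unit weight γ' = γ_sat − γ_w while the driving shear stress uses γ_sat:
FS = [c' + γ' z cos²β tanφ'] / [γ_sat z sinβ cosβ]
(For c' = 0 this reduces to FS = (γ'/γ_sat)·tanφ'/tanβ.)
γ' = 19.1 − 9.81 = 9.29 kN/m³
Numerator = 0.0 + 9.29·5.2·cos²13.0°·tan27.0° = 0.0 + 9.29·5.2·0.9494·0.5095 = 23.369 kPa
Denominator = 19.1·5.2·sin13.0°·cos13.0° = 19.1·5.2·0.2250·0.9744 = 21.770 kPa
FS = 23.369 / 21.770 = 1.073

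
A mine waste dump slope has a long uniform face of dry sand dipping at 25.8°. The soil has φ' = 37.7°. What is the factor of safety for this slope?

FS = 1.60

For a dry cohesionless infinite slope the factor of safety is FS = tanφ' / tanβ.
FS = tan37.7° / tan25.8° = 0.7729 / 0.4834 = 1.599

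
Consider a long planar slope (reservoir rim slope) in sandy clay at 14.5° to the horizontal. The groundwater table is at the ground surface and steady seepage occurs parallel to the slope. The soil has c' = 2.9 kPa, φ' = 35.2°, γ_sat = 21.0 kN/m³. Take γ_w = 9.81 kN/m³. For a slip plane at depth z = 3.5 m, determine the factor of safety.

FS = 1.62

With seepage parallel to the slope and the water table at the surface, the effective normal stress on the slip plane uses the buoyant unit weight γ' = γ_sat − γ_w while the driving shear stress uses γ_sat:
FS = [c' + γ' z cos²β tanφ'] / [γ_sat z sinβ cosβ]
γ' = 21.0 − 9.81 = 11.19 kN/m³
Numerator = 2.9 + 11.19·3.5·cos²14.5°·tan35.2° = 2.9 + 11.19·3.5·0.9373·0.7054 = 28.796 kPa
Denominator = 21.0·3.5·sin14.5°·cos14.5° = 21.0·3.5·0.2504·0.9681 = 17.817 kPa
FS = 28.796 / 17.817 = 1.616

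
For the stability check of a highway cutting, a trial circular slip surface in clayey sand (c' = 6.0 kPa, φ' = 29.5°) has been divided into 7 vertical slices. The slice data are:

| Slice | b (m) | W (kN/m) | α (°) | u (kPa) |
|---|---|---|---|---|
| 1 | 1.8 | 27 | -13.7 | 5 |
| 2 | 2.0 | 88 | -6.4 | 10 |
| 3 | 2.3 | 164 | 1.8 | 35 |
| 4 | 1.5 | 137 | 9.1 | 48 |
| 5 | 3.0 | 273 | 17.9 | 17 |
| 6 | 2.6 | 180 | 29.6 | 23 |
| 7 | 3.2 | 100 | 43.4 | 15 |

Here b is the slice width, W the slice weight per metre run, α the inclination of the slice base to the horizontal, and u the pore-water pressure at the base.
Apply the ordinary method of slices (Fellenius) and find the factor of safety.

FS = 1.62

Ordinary method of slices: FS = Σ[c'·Δl_i + (W_i cosα_i − u_i·Δl_i)·tanφ'] / Σ W_i sinα_i, with Δl_i = b_i / cosα_i.
Slice 1: Δl = 1.8/cos(-13.7°) = 1.853 m; N'_1 = 27·cos(-13.7°) − 5·1.853 = 17.0; c'Δl = 11.12; W sinα = -6.4
Slice 2: Δl = 2.0/cos(-6.4°) = 2.013 m; N'_2 = 88·cos(-6.4°) − 10·2.013 = 67.3; c'Δl = 12.08; W sinα = -9.8
Slice 3: Δl = 2.3/cos1.8° = 2.301 m; N'_3 = 164·cos1.8° − 35·2.301 = 83.4; c'Δl = 13.81; W sinα = 5.2
Slice 4: Δl = 1.5/cos9.1° = 1.519 m; N'_4 = 137·cos9.1° − 48·1.519 = 62.4; c'Δl = 9.11; W sinα = 21.7
Slice 5: Δl = 3.0/cos17.9° = 3.153 m; N'_5 = 273·cos17.9° − 17·3.153 = 206.2; c'Δl = 18.92; W sinα = 83.9
Slice 6: Δl = 2.6/cos29.6° = 2.990 m; N'_6 = 180·cos29.6° − 23·2.990 = 87.7; c'Δl = 17.94; W sinα = 88.9
Slice 7: Δl = 3.2/cos43.4° = 4.404 m; N'_7 = 100·cos43.4° − 15·4.404 = 6.6; c'Δl = 26.43; W sinα = 68.7
Σc'Δl = 109.4 kN/m; ΣN' = 530.6 kN/m; ΣW sinα = 252.1 kN/m
Resisting = 109.4 + 530.6·tan29.5° = 109.4 + 300.2 = 409.6 kN/m
FS = 409.6 / 252.1 = 1.624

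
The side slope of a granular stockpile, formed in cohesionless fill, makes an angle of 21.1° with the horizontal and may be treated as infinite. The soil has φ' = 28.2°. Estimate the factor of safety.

For a dry cohesionless infinite slope the factor of safety is FS = tanφ' / tanβ.
FS = tan28.2° / tan21.1° = 0.5362 / 0.3859 = 1.390

FS = 1.39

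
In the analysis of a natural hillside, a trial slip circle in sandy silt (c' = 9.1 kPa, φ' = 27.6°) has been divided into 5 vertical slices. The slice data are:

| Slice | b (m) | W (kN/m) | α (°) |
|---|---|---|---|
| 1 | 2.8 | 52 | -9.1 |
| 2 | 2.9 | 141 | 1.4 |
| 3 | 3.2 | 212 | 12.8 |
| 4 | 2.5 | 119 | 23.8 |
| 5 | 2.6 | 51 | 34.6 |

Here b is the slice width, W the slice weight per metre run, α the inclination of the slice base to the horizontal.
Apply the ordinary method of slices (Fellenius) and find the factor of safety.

Ordinary method of slices: FS = Σ[c'·Δl_i + (W_i cosα_i)·tanφ'] / Σ W_i sinα_i, with Δl_i = b_i / cosα_i.
Slice 1: Δl = 2.8/cos(-9.1°) = 2.836 m; N'_1 = 52·cos(-9.1°) = 51.3; c'Δl = 25.80; W sinα = -8.2
Slice 2: Δl = 2.9/cos1.4° = 2.901 m; N'_2 = 141·cos1.4° = 141.0; c'Δl = 26.40; W sinα = 3.4
Slice 3: Δl = 3.2/cos12.8° = 3.282 m; N'_3 = 212·cos12.8° = 206.7; c'Δl = 29.86; W sinα = 47.0
Slice 4: Δl = 2.5/cos23.8° = 2.732 m; N'_4 = 119·cos23.8° = 108.9; c'Δl = 24.86; W sinα = 48.0
Slice 5: Δl = 2.6/cos34.6° = 3.159 m; N'_5 = 51·cos34.6° = 42.0; c'Δl = 28.74; W sinα = 29.0
Σc'Δl = 135.7 kN/m; ΣN' = 549.9 kN/m; ΣW sinα = 119.2 kN/m
Resisting = 135.7 + 549.9·tan27.6° = 135.7 + 287.5 = 423.2 kN/m
FS = 423.2 / 119.2 = 3.551

FS = 3.55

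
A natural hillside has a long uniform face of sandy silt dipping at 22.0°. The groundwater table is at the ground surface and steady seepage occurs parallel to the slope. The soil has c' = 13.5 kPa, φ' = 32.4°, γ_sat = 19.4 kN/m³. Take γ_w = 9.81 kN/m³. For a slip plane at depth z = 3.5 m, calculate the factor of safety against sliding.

With seepage parallel to the slope and the water table at the surface, the effective normal stress on the slip plane uses the buoyant unit weight γ' = γ_sat − γ_w while the driving shear stress uses γ_sat:
FS = [c' + γ' z cos²β tanφ'] / [γ_sat z sinβ cosβ]
γ' = 19.4 − 9.81 = 9.59 kN/m³
Numerator = 13.5 + 9.59·3.5·cos²22.0°·tan32.4° = 13.5 + 9.59·3.5·0.8597·0.6346 = 31.812 kPa
Denominator = 19.4·3.5·sin22.0°·cos22.0° = 19.4·3.5·0.3746·0.9272 = 23.584 kPa
FS = 31.812 / 23.584 = 1.349

FS = 1.35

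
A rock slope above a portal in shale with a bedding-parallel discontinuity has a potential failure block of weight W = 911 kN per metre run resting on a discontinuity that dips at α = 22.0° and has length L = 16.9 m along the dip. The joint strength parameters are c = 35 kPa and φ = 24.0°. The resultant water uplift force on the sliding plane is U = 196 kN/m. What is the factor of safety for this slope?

FS = 2.58

Resolving the block weight along and normal to the plane and applying the Mohr–Coulomb strength on the joint:
N' = W cosα − U = 911·cos22.0° − 196 = 648.7 kN/m
Driving force T = W sinα = 911·sin22.0° = 341.3 kN/m
Resisting force R = c·L + N'·tanφ = 35·16.9 + 648.7·tan24.0° = 591.5 + 288.8 = 880.3 kN/m
FS = R / T = 880.3 / 341.3 = 2.580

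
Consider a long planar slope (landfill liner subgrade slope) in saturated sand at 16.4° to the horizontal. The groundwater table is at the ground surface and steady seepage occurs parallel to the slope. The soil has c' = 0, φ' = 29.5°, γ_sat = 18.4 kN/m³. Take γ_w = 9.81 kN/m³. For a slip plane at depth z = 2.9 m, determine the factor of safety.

With seepage parallel to the slope and the water table at the surface, the effective normal stress on the slip plane uses the buoyant unit weight γ' = γ_sat − γ_w while the driving shear stress uses γ_sat:
FS = [c' + γ' z cos²β tanφ'] / [γ_sat z sinβ cosβ]
(For c' = 0 this reduces to FS = (γ'/γ_sat)·tanφ'/tanβ.)
γ' = 18.4 − 9.81 = 8.59 kN/m³
Numerator = 0.0 + 8.59·2.9·cos²16.4°·tan29.5° = 0.0 + 8.59·2.9·0.9203·0.5658 = 12.970 kPa
Denominator = 18.4·2.9·sin16.4°·cos16.4° = 18.4·2.9·0.2823·0.9593 = 14.453 kPa
FS = 12.970 / 14.453 = 0.897

FS = 0.90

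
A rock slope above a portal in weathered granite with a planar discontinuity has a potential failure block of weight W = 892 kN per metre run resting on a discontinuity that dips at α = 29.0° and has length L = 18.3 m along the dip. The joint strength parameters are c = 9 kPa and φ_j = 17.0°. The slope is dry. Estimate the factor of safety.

FS = 0.93

Resolving the block weight along and normal to the plane and applying the Mohr–Coulomb strength on the joint:
N' = W cosα = 892·cos29.0° = 780.2 kN/m
Driving force T = W sinα = 892·sin29.0° = 432.5 kN/m
Resisting force R = c·L + N'·tanφ_j = 9·18.3 + 780.2·tan17.0° = 164.7 + 238.5 = 403.2 kN/m
FS = R / T = 403.2 / 432.5 = 0.932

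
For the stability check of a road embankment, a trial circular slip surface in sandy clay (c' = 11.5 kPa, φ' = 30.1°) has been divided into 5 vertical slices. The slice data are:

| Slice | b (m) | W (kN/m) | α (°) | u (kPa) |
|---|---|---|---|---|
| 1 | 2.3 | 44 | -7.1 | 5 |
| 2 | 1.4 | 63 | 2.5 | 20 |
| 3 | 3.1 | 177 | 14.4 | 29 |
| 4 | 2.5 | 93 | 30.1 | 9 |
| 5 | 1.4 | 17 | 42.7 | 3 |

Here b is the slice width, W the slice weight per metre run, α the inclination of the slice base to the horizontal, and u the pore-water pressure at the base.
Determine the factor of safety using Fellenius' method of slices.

FS = 2.56

Ordinary method of slices: FS = Σ[c'·Δl_i + (W_i cosα_i − u_i·Δl_i)·tanφ'] / Σ W_i sinα_i, with Δl_i = b_i / cosα_i.
Slice 1: Δl = 2.3/cos(-7.1°) = 2.318 m; N'_1 = 44·cos(-7.1°) − 5·2.318 = 32.1; c'Δl = 26.65; W sinα = -5.4
Slice 2: Δl = 1.4/cos2.5° = 1.401 m; N'_2 = 63·cos2.5° − 20·1.401 = 34.9; c'Δl = 16.12; W sinα = 2.7
Slice 3: Δl = 3.1/cos14.4° = 3.201 m; N'_3 = 177·cos14.4° − 29·3.201 = 78.6; c'Δl = 36.81; W sinα = 44.0
Slice 4: Δl = 2.5/cos30.1° = 2.890 m; N'_4 = 93·cos30.1° − 9·2.890 = 54.5; c'Δl = 33.23; W sinα = 46.6
Slice 5: Δl = 1.4/cos42.7° = 1.905 m; N'_5 = 17·cos42.7° − 3·1.905 = 6.8; c'Δl = 21.91; W sinα = 11.5
Σc'Δl = 134.7 kN/m; ΣN' = 206.8 kN/m; ΣW sinα = 99.5 kN/m
Resisting = 134.7 + 206.8·tan30.1° = 134.7 + 119.9 = 254.6 kN/m
FS = 254.6 / 99.5 = 2.559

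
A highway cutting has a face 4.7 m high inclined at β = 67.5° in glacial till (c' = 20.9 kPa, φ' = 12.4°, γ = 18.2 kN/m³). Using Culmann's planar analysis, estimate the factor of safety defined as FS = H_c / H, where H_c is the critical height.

FS = 2.06

H_c = (4c'/γ) · sinβ cosφ' / [1 − cos(β − φ')]
    = (4·20.9/18.2) · sin67.5°·cos12.4° / [1 − cos55.1°]
    = 4.593 · 0.9023 / 0.4279 = 9.69 m
FS = H_c / H = 9.69 / 4.7 = 2.061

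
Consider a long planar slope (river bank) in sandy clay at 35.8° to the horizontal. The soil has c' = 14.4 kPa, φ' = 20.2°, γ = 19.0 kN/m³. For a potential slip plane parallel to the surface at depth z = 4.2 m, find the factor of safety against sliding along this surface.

FS = 0.89

For an infinite slope with a slip plane parallel to the surface (no pore pressure): FS = [c' + γz cos²β tanφ'] / [γz sinβ cosβ].
γz = 19.0·4.2 = 79.80 kN/m²
Numerator = 14.4 + 79.80·cos²35.8°·tan20.2° = 14.4 + 79.80·0.6578·0.3679 = 33.714 kPa
Denominator = 79.80·sin35.8°·cos35.8° = 79.80·0.5850·0.8111 = 37.860 kPa
FS = 33.714 / 37.860 = 0.890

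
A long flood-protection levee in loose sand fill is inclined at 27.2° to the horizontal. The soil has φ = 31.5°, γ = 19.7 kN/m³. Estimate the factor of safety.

For a dry cohesionless infinite slope the factor of safety is FS = tanφ / tanβ.
FS = tan31.5° / tan27.2° = 0.6128 / 0.5139 = 1.192

FS = 1.19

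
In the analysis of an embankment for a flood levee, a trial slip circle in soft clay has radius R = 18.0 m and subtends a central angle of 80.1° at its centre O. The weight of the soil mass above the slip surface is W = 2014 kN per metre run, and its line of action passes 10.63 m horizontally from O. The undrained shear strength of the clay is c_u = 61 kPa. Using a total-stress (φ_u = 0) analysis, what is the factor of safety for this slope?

FS = 1.29

Taking moments about the centre O, the resisting moment is provided by the undrained shear strength acting along the arc:
Arc length L_a = R·θ = 18.0·(80.1°·π/180) = 18.0·1.3980 = 25.16 m
M_R = c_u·L_a·R = 61·25.16·18.0 = 27630.2 kN·m/m
M_D = W·d = 2014·10.63 = 21408.8 kN·m/m
FS = M_R / M_D = 27630.2 / 21408.8 = 1.291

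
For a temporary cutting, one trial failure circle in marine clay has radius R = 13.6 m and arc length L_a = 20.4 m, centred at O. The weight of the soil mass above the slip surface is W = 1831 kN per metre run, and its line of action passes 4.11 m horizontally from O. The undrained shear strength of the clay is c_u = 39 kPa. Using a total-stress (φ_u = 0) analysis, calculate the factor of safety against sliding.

Taking moments about the centre O, the resisting moment is provided by the undrained shear strength acting along the arc:
M_R = c_u·L_a·R = 39·20.40·13.6 = 10820.2 kN·m/m
M_D = W·d = 1831·4.11 = 7525.4 kN·m/m
FS = M_R / M_D = 10820.2 / 7525.4 = 1.438

FS = 1.44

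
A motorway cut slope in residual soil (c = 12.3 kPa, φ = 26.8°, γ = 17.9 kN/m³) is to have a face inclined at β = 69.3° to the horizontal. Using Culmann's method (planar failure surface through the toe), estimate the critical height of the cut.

H_c = 8.74 m

Culmann's analysis gives the critical failure plane at α_cr = (β + φ)/2 = (69.3 + 26.8)/2 = 48.0°, and the critical height
H_c = (4c/γ) · sinβ cosφ / [1 − cos(β − φ)]
    = (4·12.3/17.9) · sin69.3°·cos26.8° / [1 − cos(42.5°)]
    = 2.749 · 0.9354·0.8926 / [1 − 0.7373]
    = 2.749 · 0.8350 / 0.2627
    = 8.74 m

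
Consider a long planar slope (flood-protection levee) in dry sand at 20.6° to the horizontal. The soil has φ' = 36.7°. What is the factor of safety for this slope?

FS = 1.98

For a dry cohesionless infinite slope the factor of safety is FS = tanφ' / tanβ.
FS = tan36.7° / tan20.6° = 0.7454 / 0.3759 = 1.983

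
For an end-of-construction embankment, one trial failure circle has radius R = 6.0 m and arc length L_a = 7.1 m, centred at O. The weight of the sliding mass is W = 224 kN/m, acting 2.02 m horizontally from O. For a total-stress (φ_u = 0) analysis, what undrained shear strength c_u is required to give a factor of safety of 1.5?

FS = c_u·L_a·R / (W·d), so c_u = FS·W·d / (L_a·R).
c_u = 1.5·224·2.02 / (7.10·6.0) = 678.7 / 42.60 = 15.93 kPa

c_u = 15.9 kPa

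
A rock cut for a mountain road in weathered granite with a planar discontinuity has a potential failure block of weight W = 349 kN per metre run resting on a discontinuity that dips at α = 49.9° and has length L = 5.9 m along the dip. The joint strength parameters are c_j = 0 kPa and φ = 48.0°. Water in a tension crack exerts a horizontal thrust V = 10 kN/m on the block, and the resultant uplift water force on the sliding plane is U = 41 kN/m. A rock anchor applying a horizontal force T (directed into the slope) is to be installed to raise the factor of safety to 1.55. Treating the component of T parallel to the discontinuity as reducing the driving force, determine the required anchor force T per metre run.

Resolving forces along and normal to the sliding plane, with the horizontal anchor force T adding T·sinα to the effective normal force and T·cosα acting up the plane against the driving force:
FS = [c_jL + (W cosα − U − V sinα + T sinα) tanφ] / [W sinα + V cosα − T cosα]
Without the anchor: N' = 176.1 kN/m, driving T_d = 273.4 kN/m, resisting R = 0·5.9 + 176.1·tan48.0° = 195.6 kN/m, FS = 0.72.
Setting FS = 1.55 and solving for T:
1.55·(273.4 − T cos49.9°) = 195.6 + T sin49.9°·tan48.0°
T·(sin49.9°·tan48.0° + 1.55·cos49.9°) = 1.55·273.4 − 195.6
T·(0.7649·1.1106 + 1.55·0.6441) = 423.8 − 195.6 = 228.1
T·1.8479 = 228.1
T = 123.5 kN/m

T = 123 kN/m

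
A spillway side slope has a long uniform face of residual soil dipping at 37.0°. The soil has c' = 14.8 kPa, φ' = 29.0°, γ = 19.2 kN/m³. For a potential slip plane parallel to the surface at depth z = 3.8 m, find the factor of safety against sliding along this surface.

For an infinite slope with a slip plane parallel to the surface (no pore pressure): FS = [c' + γz cos²β tanφ'] / [γz sinβ cosβ].
γz = 19.2·3.8 = 72.96 kN/m²
Numerator = 14.8 + 72.96·cos²37.0°·tan29.0° = 14.8 + 72.96·0.6378·0.5543 = 40.595 kPa
Denominator = 72.96·sin37.0°·cos37.0° = 72.96·0.6018·0.7986 = 35.067 kPa
FS = 40.595 / 35.067 = 1.158

FS = 1.16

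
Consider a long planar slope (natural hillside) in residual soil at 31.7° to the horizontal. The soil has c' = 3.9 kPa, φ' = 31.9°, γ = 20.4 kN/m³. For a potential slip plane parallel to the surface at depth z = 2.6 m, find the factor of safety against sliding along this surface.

FS = 1.17

For an infinite slope with a slip plane parallel to the surface (no pore pressure): FS = [c' + γz cos²β tanφ'] / [γz sinβ cosβ].
γz = 20.4·2.6 = 53.04 kN/m²
Numerator = 3.9 + 53.04·cos²31.7°·tan31.9° = 3.9 + 53.04·0.7239·0.6224 = 27.799 kPa
Denominator = 53.04·sin31.7°·cos31.7° = 53.04·0.5255·0.8508 = 23.713 kPa
FS = 27.799 / 23.713 = 1.172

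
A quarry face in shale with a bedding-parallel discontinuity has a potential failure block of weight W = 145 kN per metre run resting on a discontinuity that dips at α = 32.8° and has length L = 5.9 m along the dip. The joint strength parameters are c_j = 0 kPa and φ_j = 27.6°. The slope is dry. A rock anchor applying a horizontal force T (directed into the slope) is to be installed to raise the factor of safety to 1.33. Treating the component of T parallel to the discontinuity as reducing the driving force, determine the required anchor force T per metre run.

Resolving forces along and normal to the sliding plane, with the horizontal anchor force T adding T·sinα to the effective normal force and T·cosα acting up the plane against the driving force:
FS = [c_jL + (W cosα + T sinα) tanφ_j] / [W sinα − T cosα]
Without the anchor: N' = 121.9 kN/m, driving T_d = 78.5 kN/m, resisting R = 0·5.9 + 121.9·tan27.6° = 63.7 kN/m, FS = 0.81.
Setting FS = 1.33 and solving for T:
1.33·(78.5 − T cos32.8°) = 63.7 + T sin32.8°·tan27.6°
T·(sin32.8°·tan27.6° + 1.33·cos32.8°) = 1.33·78.5 − 63.7
T·(0.5417·0.5228 + 1.33·0.8406) = 104.5 − 63.7 = 40.7
T·1.4012 = 40.7
T = 29.1 kN/m

T = 29 kN/m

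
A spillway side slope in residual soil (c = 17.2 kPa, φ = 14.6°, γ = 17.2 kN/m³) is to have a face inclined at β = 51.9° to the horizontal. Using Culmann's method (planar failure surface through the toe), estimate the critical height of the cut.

H_c = 14.89 m

Culmann's analysis gives the critical failure plane at α_cr = (β + φ)/2 = (51.9 + 14.6)/2 = 33.2°, and the critical height
H_c = (4c/γ) · sinβ cosφ / [1 − cos(β − φ)]
    = (4·17.2/17.2) · sin51.9°·cos14.6° / [1 − cos(37.3°)]
    = 4.000 · 0.7869·0.9677 / [1 − 0.7955]
    = 4.000 · 0.7615 / 0.2045
    = 14.89 m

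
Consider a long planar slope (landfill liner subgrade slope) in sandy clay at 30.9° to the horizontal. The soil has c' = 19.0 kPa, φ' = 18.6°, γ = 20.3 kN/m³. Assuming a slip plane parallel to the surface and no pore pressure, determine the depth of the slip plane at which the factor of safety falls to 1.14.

z = 3.68 m

Setting FS = 1.14 in FS = [c' + γz cos²β tanφ'] / [γz sinβ cosβ] and solving for z:
z = c' / [γ cosβ (FS·sinβ − cosβ·tanφ')]
  = 19.0 / [20.3·cos30.9°·(1.14·sin30.9° − cos30.9°·tan18.6°)]
  = 19.0 / [20.3·0.8581·(1.14·0.5135 − 0.8581·0.3365)]
  = 19.0 / 5.1675 = 3.677 m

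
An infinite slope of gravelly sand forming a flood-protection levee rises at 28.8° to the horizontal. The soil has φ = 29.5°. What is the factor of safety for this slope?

FS = 1.03

For a dry cohesionless infinite slope the factor of safety is FS = tanφ / tanβ.
FS = tan29.5° / tan28.8° = 0.5658 / 0.5498 = 1.029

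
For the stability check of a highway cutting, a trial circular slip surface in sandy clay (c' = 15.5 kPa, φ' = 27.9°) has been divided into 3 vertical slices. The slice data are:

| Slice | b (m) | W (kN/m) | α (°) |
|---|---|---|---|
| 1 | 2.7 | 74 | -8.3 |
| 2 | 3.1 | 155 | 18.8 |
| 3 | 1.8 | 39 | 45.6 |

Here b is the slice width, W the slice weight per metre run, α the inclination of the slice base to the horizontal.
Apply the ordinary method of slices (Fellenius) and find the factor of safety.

FS = 3.93

Ordinary method of slices: FS = Σ[c'·Δl_i + (W_i cosα_i)·tanφ'] / Σ W_i sinα_i, with Δl_i = b_i / cosα_i.
Slice 1: Δl = 2.7/cos(-8.3°) = 2.729 m; N'_1 = 74·cos(-8.3°) = 73.2; c'Δl = 42.29; W sinα = -10.7
Slice 2: Δl = 3.1/cos18.8° = 3.275 m; N'_2 = 155·cos18.8° = 146.7; c'Δl = 50.76; W sinα = 50.0
Slice 3: Δl = 1.8/cos45.6° = 2.573 m; N'_3 = 39·cos45.6° = 27.3; c'Δl = 39.88; W sinα = 27.9
Σc'Δl = 132.9 kN/m; ΣN' = 247.2 kN/m; ΣW sinα = 67.1 kN/m
Resisting = 132.9 + 247.2·tan27.9° = 132.9 + 130.9 = 263.8 kN/m
FS = 263.8 / 67.1 = 3.930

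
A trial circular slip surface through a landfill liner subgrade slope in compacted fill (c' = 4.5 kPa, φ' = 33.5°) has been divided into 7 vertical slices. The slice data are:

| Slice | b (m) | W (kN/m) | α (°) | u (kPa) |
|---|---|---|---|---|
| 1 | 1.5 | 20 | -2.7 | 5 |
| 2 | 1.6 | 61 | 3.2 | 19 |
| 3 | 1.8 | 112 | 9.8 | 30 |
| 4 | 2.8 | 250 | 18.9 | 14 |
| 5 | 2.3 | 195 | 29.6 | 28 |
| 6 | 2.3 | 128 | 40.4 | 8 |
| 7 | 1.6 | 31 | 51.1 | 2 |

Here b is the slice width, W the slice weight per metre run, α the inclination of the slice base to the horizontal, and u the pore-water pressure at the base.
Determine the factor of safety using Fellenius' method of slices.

FS = 1.27

Ordinary method of slices: FS = Σ[c'·Δl_i + (W_i cosα_i − u_i·Δl_i)·tanφ'] / Σ W_i sinα_i, with Δl_i = b_i / cosα_i.
Slice 1: Δl = 1.5/cos(-2.7°) = 1.502 m; N'_1 = 20·cos(-2.7°) − 5·1.502 = 12.5; c'Δl = 6.76; W sinα = -0.9
Slice 2: Δl = 1.6/cos3.2° = 1.602 m; N'_2 = 61·cos3.2° − 19·1.602 = 30.5; c'Δl = 7.21; W sinα = 3.4
Slice 3: Δl = 1.8/cos9.8° = 1.827 m; N'_3 = 112·cos9.8° − 30·1.827 = 55.6; c'Δl = 8.22; W sinα = 19.1
Slice 4: Δl = 2.8/cos18.9° = 2.960 m; N'_4 = 250·cos18.9° − 14·2.960 = 195.1; c'Δl = 13.32; W sinα = 81.0
Slice 5: Δl = 2.3/cos29.6° = 2.645 m; N'_5 = 195·cos29.6° − 28·2.645 = 95.5; c'Δl = 11.90; W sinα = 96.3
Slice 6: Δl = 2.3/cos40.4° = 3.020 m; N'_6 = 128·cos40.4° − 8·3.020 = 73.3; c'Δl = 13.59; W sinα = 83.0
Slice 7: Δl = 1.6/cos51.1° = 2.548 m; N'_7 = 31·cos51.1° − 2·2.548 = 14.4; c'Δl = 11.47; W sinα = 24.1
Σc'Δl = 72.5 kN/m; ΣN' = 476.8 kN/m; ΣW sinα = 305.9 kN/m
Resisting = 72.5 + 476.8·tan33.5° = 72.5 + 315.6 = 388.0 kN/m
FS = 388.0 / 305.9 = 1.268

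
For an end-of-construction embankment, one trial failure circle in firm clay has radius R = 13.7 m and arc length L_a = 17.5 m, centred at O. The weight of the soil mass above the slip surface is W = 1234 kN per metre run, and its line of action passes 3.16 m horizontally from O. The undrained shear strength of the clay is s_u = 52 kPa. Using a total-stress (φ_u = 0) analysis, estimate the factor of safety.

FS = 3.20

Taking moments about the centre O, the resisting moment is provided by the undrained shear strength acting along the arc:
M_R = s_u·L_a·R = 52·17.50·13.7 = 12467.0 kN·m/m
M_D = W·d = 1234·3.16 = 3899.4 kN·m/m
FS = M_R / M_D = 12467.0 / 3899.4 = 3.197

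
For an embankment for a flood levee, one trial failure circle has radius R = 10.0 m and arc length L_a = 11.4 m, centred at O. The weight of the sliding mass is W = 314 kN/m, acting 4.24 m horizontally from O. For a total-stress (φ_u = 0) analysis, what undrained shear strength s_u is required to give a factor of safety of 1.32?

FS = s_u·L_a·R / (W·d), so s_u = FS·W·d / (L_a·R).
s_u = 1.32·314·4.24 / (11.40·10.0) = 1757.4 / 114.00 = 15.42 kPa

s_u = 15.4 kPa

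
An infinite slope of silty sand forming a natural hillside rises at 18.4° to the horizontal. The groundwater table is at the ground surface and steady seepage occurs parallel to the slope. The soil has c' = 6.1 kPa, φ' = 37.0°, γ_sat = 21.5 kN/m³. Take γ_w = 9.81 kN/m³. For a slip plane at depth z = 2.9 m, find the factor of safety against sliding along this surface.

FS = 1.56

With seepage parallel to the slope and the water table at the surface, the effective normal stress on the slip plane uses the buoyant unit weight γ' = γ_sat − γ_w while the driving shear stress uses γ_sat:
FS = [c' + γ' z cos²β tanφ'] / [γ_sat z sinβ cosβ]
γ' = 21.5 − 9.81 = 11.69 kN/m³
Numerator = 6.1 + 11.69·2.9·cos²18.4°·tan37.0° = 6.1 + 11.69·2.9·0.9004·0.7536 = 29.101 kPa
Denominator = 21.5·2.9·sin18.4°·cos18.4° = 21.5·2.9·0.3156·0.9489 = 18.675 kPa
FS = 29.101 / 18.675 = 1.558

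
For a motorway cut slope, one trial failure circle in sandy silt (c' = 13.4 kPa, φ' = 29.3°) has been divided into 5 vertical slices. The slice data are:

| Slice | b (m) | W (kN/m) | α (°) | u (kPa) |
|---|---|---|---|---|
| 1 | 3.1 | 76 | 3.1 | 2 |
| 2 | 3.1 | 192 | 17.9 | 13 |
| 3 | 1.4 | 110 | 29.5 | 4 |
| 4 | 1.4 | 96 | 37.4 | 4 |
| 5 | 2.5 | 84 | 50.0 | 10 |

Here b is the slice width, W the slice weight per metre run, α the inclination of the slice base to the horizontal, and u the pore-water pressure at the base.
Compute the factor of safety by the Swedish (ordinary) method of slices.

Ordinary method of slices: FS = Σ[c'·Δl_i + (W_i cosα_i − u_i·Δl_i)·tanφ'] / Σ W_i sinα_i, with Δl_i = b_i / cosα_i.
Slice 1: Δl = 3.1/cos3.1° = 3.105 m; N'_1 = 76·cos3.1° − 2·3.105 = 69.7; c'Δl = 41.60; W sinα = 4.1
Slice 2: Δl = 3.1/cos17.9° = 3.258 m; N'_2 = 192·cos17.9° − 13·3.258 = 140.4; c'Δl = 43.65; W sinα = 59.0
Slice 3: Δl = 1.4/cos29.5° = 1.609 m; N'_3 = 110·cos29.5° − 4·1.609 = 89.3; c'Δl = 21.55; W sinα = 54.2
Slice 4: Δl = 1.4/cos37.4° = 1.762 m; N'_4 = 96·cos37.4° − 4·1.762 = 69.2; c'Δl = 23.61; W sinα = 58.3
Slice 5: Δl = 2.5/cos50.0° = 3.889 m; N'_5 = 84·cos50.0° − 10·3.889 = 15.1; c'Δl = 52.12; W sinα = 64.3
Σc'Δl = 182.5 kN/m; ΣN' = 383.7 kN/m; ΣW sinα = 239.9 kN/m
Resisting = 182.5 + 383.7·tan29.3° = 182.5 + 215.3 = 397.8 kN/m
FS = 397.8 / 239.9 = 1.658

FS = 1.66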